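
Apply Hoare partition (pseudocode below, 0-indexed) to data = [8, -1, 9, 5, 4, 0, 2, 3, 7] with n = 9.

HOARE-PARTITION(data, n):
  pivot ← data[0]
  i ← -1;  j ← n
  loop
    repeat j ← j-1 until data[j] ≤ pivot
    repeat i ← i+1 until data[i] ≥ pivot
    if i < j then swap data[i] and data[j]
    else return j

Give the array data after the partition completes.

pivot = data[0] = 8; i = -1, j = 9
j→8 (data[8]=7≤8), i→0 (data[0]=8≥8); i<j, swap → [7, -1, 9, 5, 4, 0, 2, 3, 8]
j→7 (data[7]=3≤8), i→2 (data[2]=9≥8); i<j, swap → [7, -1, 3, 5, 4, 0, 2, 9, 8]
j→6, i→7; i≥j, return j=6. data = [7, -1, 3, 5, 4, 0, 2, 9, 8]

[7, -1, 3, 5, 4, 0, 2, 9, 8]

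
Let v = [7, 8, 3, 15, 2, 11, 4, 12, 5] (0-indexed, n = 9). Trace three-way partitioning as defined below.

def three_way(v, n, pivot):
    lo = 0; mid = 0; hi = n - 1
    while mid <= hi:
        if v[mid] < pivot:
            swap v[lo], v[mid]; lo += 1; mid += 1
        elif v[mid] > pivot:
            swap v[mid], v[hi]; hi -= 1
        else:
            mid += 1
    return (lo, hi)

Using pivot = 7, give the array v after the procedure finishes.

lo=0 mid=0 hi=8
7=7: mid=1
8>7: swap(1,8), hi=7 ⇒ [7, 5, 3, 15, 2, 11, 4, 12, 8]
5<7: swap(0,1), lo=1 mid=2 ⇒ [5, 7, 3, 15, 2, 11, 4, 12, 8]
3<7: swap(1,2), lo=2 mid=3 ⇒ [5, 3, 7, 15, 2, 11, 4, 12, 8]
15>7: swap(3,7), hi=6 ⇒ [5, 3, 7, 12, 2, 11, 4, 15, 8]
12>7: swap(3,6), hi=5 ⇒ [5, 3, 7, 4, 2, 11, 12, 15, 8]
4<7: swap(2,3), lo=3 mid=4 ⇒ [5, 3, 4, 7, 2, 11, 12, 15, 8]
2<7: swap(3,4), lo=4 mid=5 ⇒ [5, 3, 4, 2, 7, 11, 12, 15, 8]
11>7: swap(5,5), hi=4 ⇒ [5, 3, 4, 2, 7, 11, 12, 15, 8]
done. lo=4 hi=4; v=[5, 3, 4, 2, 7, 11, 12, 15, 8]

[5, 3, 4, 2, 7, 11, 12, 15, 8]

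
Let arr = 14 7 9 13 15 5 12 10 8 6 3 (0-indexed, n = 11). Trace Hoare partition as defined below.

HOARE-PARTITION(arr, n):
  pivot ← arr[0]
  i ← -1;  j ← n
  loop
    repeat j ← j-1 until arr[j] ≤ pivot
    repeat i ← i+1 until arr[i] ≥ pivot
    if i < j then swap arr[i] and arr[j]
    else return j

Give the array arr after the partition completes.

3 7 9 13 6 5 12 10 8 15 14

pivot=14
j stops at 10 (3), i stops at 0 (14); swap ⇒ 3 7 9 13 15 5 12 10 8 6 14
j stops at 9 (6), i stops at 4 (15); swap ⇒ 3 7 9 13 6 5 12 10 8 15 14
j stops at 8, i stops at 9; i≥j ⇒ return 8. arr=3 7 9 13 6 5 12 10 8 15 14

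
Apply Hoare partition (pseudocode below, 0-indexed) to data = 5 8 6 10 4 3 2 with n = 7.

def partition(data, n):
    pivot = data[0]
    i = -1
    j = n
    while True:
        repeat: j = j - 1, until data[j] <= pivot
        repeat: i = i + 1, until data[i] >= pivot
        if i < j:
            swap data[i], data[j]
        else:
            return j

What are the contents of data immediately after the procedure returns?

2 3 4 10 6 8 5

pivot = data[0] = 5; i = -1, j = 7
j→6 (data[6]=2≤5), i→0 (data[0]=5≥5); i<j, swap → 2 8 6 10 4 3 5
j→5 (data[5]=3≤5), i→1 (data[1]=8≥5); i<j, swap → 2 3 6 10 4 8 5
j→4 (data[4]=4≤5), i→2 (data[2]=6≥5); i<j, swap → 2 3 4 10 6 8 5
j→2, i→3; i≥j, return j=2. data = 2 3 4 10 6 8 5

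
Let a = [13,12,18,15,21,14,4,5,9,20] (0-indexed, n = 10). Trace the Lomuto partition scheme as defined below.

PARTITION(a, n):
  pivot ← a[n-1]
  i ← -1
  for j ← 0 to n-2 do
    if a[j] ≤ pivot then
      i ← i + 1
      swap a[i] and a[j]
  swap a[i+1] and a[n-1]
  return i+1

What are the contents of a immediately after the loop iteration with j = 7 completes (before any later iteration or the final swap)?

pivot=20, i=-1
j=0: 13≤20, i=0, swap(0,0) ⇒ [13,12,18,15,21,14,4,5,9,20]
j=1: 12≤20, i=1, swap(1,1) ⇒ [13,12,18,15,21,14,4,5,9,20]
j=2: 18≤20, i=2, swap(2,2) ⇒ [13,12,18,15,21,14,4,5,9,20]
j=3: 15≤20, i=3, swap(3,3) ⇒ [13,12,18,15,21,14,4,5,9,20]
j=4: 21>20, skip
j=5: 14≤20, i=4, swap(4,5) ⇒ [13,12,18,15,14,21,4,5,9,20]
j=6: 4≤20, i=5, swap(5,6) ⇒ [13,12,18,15,14,4,21,5,9,20]
j=7: 5≤20, i=6, swap(6,7) ⇒ [13,12,18,15,14,4,5,21,9,20]
(after j=7) a = [13,12,18,15,14,4,5,21,9,20]

[13,12,18,15,14,4,5,21,9,20]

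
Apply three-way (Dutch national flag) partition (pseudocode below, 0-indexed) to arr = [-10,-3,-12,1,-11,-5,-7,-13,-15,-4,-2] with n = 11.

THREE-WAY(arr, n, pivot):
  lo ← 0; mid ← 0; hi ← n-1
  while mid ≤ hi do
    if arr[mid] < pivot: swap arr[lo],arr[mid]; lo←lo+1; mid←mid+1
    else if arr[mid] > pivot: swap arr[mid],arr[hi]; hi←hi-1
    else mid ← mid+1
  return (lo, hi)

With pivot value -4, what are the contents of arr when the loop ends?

lo=0 mid=0 hi=10
-10<-4: swap(0,0), lo=1 mid=1 ⇒ [-10,-3,-12,1,-11,-5,-7,-13,-15,-4,-2]
-3>-4: swap(1,10), hi=9 ⇒ [-10,-2,-12,1,-11,-5,-7,-13,-15,-4,-3]
-2>-4: swap(1,9), hi=8 ⇒ [-10,-4,-12,1,-11,-5,-7,-13,-15,-2,-3]
-4=-4: mid=2
-12<-4: swap(1,2), lo=2 mid=3 ⇒ [-10,-12,-4,1,-11,-5,-7,-13,-15,-2,-3]
1>-4: swap(3,8), hi=7 ⇒ [-10,-12,-4,-15,-11,-5,-7,-13,1,-2,-3]
-15<-4: swap(2,3), lo=3 mid=4 ⇒ [-10,-12,-15,-4,-11,-5,-7,-13,1,-2,-3]
-11<-4: swap(3,4), lo=4 mid=5 ⇒ [-10,-12,-15,-11,-4,-5,-7,-13,1,-2,-3]
-5<-4: swap(4,5), lo=5 mid=6 ⇒ [-10,-12,-15,-11,-5,-4,-7,-13,1,-2,-3]
-7<-4: swap(5,6), lo=6 mid=7 ⇒ [-10,-12,-15,-11,-5,-7,-4,-13,1,-2,-3]
-13<-4: swap(6,7), lo=7 mid=8 ⇒ [-10,-12,-15,-11,-5,-7,-13,-4,1,-2,-3]
done. lo=7 hi=7; arr=[-10,-12,-15,-11,-5,-7,-13,-4,1,-2,-3]

[-10,-12,-15,-11,-5,-7,-13,-4,1,-2,-3]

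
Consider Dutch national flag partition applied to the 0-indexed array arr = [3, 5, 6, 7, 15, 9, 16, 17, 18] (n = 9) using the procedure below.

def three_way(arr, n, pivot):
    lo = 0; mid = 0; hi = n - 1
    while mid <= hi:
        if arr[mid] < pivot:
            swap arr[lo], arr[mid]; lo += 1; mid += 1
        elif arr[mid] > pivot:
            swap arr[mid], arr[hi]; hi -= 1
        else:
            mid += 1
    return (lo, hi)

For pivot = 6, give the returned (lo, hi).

(2, 2)

lo=0 mid=0 hi=8
3<6: swap(0,0), lo=1 mid=1 ⇒ [3, 5, 6, 7, 15, 9, 16, 17, 18]
5<6: swap(1,1), lo=2 mid=2 ⇒ [3, 5, 6, 7, 15, 9, 16, 17, 18]
6=6: mid=3
7>6: swap(3,8), hi=7 ⇒ [3, 5, 6, 18, 15, 9, 16, 17, 7]
18>6: swap(3,7), hi=6 ⇒ [3, 5, 6, 17, 15, 9, 16, 18, 7]
17>6: swap(3,6), hi=5 ⇒ [3, 5, 6, 16, 15, 9, 17, 18, 7]
16>6: swap(3,5), hi=4 ⇒ [3, 5, 6, 9, 15, 16, 17, 18, 7]
9>6: swap(3,4), hi=3 ⇒ [3, 5, 6, 15, 9, 16, 17, 18, 7]
15>6: swap(3,3), hi=2 ⇒ [3, 5, 6, 15, 9, 16, 17, 18, 7]
done. lo=2 hi=2; arr=[3, 5, 6, 15, 9, 16, 17, 18, 7]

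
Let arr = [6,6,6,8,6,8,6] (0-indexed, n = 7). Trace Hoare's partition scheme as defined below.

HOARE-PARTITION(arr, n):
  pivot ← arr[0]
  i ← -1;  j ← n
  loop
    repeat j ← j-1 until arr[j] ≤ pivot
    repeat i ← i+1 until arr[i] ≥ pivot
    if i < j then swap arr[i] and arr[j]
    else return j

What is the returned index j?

pivot = arr[0] = 6; i = -1, j = 7
j→6 (arr[6]=6≤6), i→0 (arr[0]=6≥6); i<j, swap → [6,6,6,8,6,8,6]
j→4 (arr[4]=6≤6), i→1 (arr[1]=6≥6); i<j, swap → [6,6,6,8,6,8,6]
j→2, i→2; i≥j, return j=2. arr = [6,6,6,8,6,8,6]

2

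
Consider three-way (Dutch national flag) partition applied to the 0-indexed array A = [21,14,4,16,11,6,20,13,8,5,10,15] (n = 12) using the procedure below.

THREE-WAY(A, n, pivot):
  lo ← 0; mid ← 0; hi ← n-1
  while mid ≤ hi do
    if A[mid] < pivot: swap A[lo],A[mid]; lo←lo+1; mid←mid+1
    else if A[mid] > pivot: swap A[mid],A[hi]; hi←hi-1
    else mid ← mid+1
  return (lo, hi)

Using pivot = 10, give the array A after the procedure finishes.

lo=0 mid=0 hi=11
21>10: swap(0,11), hi=10 ⇒ [15,14,4,16,11,6,20,13,8,5,10,21]
15>10: swap(0,10), hi=9 ⇒ [10,14,4,16,11,6,20,13,8,5,15,21]
10=10: mid=1
14>10: swap(1,9), hi=8 ⇒ [10,5,4,16,11,6,20,13,8,14,15,21]
5<10: swap(0,1), lo=1 mid=2 ⇒ [5,10,4,16,11,6,20,13,8,14,15,21]
4<10: swap(1,2), lo=2 mid=3 ⇒ [5,4,10,16,11,6,20,13,8,14,15,21]
16>10: swap(3,8), hi=7 ⇒ [5,4,10,8,11,6,20,13,16,14,15,21]
8<10: swap(2,3), lo=3 mid=4 ⇒ [5,4,8,10,11,6,20,13,16,14,15,21]
11>10: swap(4,7), hi=6 ⇒ [5,4,8,10,13,6,20,11,16,14,15,21]
13>10: swap(4,6), hi=5 ⇒ [5,4,8,10,20,6,13,11,16,14,15,21]
20>10: swap(4,5), hi=4 ⇒ [5,4,8,10,6,20,13,11,16,14,15,21]
6<10: swap(3,4), lo=4 mid=5 ⇒ [5,4,8,6,10,20,13,11,16,14,15,21]
done. lo=4 hi=4; A=[5,4,8,6,10,20,13,11,16,14,15,21]

[5,4,8,6,10,20,13,11,16,14,15,21]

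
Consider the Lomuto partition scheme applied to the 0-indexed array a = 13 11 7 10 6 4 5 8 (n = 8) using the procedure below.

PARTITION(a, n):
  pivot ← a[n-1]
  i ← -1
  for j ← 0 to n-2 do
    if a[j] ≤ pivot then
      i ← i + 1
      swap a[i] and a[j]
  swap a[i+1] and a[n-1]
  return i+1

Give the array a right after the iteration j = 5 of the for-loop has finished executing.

pivot = a[7] = 8; i = -1
j=0: a[0]=13 > 8 → no swap
j=1: a[1]=11 > 8 → no swap
j=2: a[2]=7 ≤ 8 → i=0, swap a[0],a[2] → 7 11 13 10 6 4 5 8
j=3: a[3]=10 > 8 → no swap
j=4: a[4]=6 ≤ 8 → i=1, swap a[1],a[4] → 7 6 13 10 11 4 5 8
j=5: a[5]=4 ≤ 8 → i=2, swap a[2],a[5] → 7 6 4 10 11 13 5 8
(after j=5) a = 7 6 4 10 11 13 5 8

7 6 4 10 11 13 5 8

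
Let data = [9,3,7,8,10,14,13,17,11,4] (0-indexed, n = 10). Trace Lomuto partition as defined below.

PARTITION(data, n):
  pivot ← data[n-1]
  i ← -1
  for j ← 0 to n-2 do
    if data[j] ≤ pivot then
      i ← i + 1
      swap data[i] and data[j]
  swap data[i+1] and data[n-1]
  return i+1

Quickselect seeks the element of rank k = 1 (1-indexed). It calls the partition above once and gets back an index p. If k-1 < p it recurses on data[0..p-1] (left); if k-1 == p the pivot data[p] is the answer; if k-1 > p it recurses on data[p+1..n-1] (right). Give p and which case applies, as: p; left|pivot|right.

1; left

pivot = data[9] = 4; i = -1
j=0: data[0]=9 > 4 → no swap
j=1: data[1]=3 ≤ 4 → i=0, swap data[0],data[1] → [3,9,7,8,10,14,13,17,11,4]
j=2: data[2]=7 > 4 → no swap
j=3: data[3]=8 > 4 → no swap
j=4: data[4]=10 > 4 → no swap
j=5: data[5]=14 > 4 → no swap
j=6: data[6]=13 > 4 → no swap
j=7: data[7]=17 > 4 → no swap
j=8: data[8]=11 > 4 → no swap
final swap data[1],data[9] → [3,4,7,8,10,14,13,17,11,9]; return 1
p = 1; k-1 = 0 < 1 ⇒ left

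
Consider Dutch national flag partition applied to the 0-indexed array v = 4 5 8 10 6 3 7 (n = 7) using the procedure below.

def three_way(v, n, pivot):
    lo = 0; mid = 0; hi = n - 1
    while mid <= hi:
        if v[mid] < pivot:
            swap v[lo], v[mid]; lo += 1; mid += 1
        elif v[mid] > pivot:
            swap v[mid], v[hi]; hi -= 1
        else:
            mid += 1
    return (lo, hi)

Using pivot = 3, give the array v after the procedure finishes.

3 8 10 6 5 7 4

lo=0 mid=0 hi=6
4>3: swap(0,6), hi=5 ⇒ 7 5 8 10 6 3 4
7>3: swap(0,5), hi=4 ⇒ 3 5 8 10 6 7 4
3=3: mid=1
5>3: swap(1,4), hi=3 ⇒ 3 6 8 10 5 7 4
6>3: swap(1,3), hi=2 ⇒ 3 10 8 6 5 7 4
10>3: swap(1,2), hi=1 ⇒ 3 8 10 6 5 7 4
8>3: swap(1,1), hi=0 ⇒ 3 8 10 6 5 7 4
done. lo=0 hi=0; v=3 8 10 6 5 7 4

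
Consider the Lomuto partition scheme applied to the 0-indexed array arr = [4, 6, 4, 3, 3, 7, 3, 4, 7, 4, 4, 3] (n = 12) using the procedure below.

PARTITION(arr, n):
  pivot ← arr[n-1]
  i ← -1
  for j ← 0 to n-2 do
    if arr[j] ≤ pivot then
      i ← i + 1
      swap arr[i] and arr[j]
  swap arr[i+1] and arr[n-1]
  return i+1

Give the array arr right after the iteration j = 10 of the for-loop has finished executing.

pivot = arr[11] = 3; i = -1
j=0: arr[0]=4 > 3 → no swap
j=1: arr[1]=6 > 3 → no swap
j=2: arr[2]=4 > 3 → no swap
j=3: arr[3]=3 ≤ 3 → i=0, swap arr[0],arr[3] → [3, 6, 4, 4, 3, 7, 3, 4, 7, 4, 4, 3]
j=4: arr[4]=3 ≤ 3 → i=1, swap arr[1],arr[4] → [3, 3, 4, 4, 6, 7, 3, 4, 7, 4, 4, 3]
j=5: arr[5]=7 > 3 → no swap
j=6: arr[6]=3 ≤ 3 → i=2, swap arr[2],arr[6] → [3, 3, 3, 4, 6, 7, 4, 4, 7, 4, 4, 3]
j=7: arr[7]=4 > 3 → no swap
j=8: arr[8]=7 > 3 → no swap
j=9: arr[9]=4 > 3 → no swap
j=10: arr[10]=4 > 3 → no swap
(after j=10) arr = [3, 3, 3, 4, 6, 7, 4, 4, 7, 4, 4, 3]

[3, 3, 3, 4, 6, 7, 4, 4, 7, 4, 4, 3]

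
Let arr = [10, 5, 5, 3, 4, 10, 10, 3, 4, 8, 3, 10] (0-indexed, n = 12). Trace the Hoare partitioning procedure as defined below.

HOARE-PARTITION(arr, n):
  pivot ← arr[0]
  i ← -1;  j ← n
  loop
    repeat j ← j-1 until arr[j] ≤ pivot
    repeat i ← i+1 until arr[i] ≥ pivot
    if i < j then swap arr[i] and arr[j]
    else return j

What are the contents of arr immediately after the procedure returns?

[10, 5, 5, 3, 4, 3, 8, 3, 4, 10, 10, 10]

pivot=10
j stops at 11 (10), i stops at 0 (10); swap ⇒ [10, 5, 5, 3, 4, 10, 10, 3, 4, 8, 3, 10]
j stops at 10 (3), i stops at 5 (10); swap ⇒ [10, 5, 5, 3, 4, 3, 10, 3, 4, 8, 10, 10]
j stops at 9 (8), i stops at 6 (10); swap ⇒ [10, 5, 5, 3, 4, 3, 8, 3, 4, 10, 10, 10]
j stops at 8, i stops at 9; i≥j ⇒ return 8. arr=[10, 5, 5, 3, 4, 3, 8, 3, 4, 10, 10, 10]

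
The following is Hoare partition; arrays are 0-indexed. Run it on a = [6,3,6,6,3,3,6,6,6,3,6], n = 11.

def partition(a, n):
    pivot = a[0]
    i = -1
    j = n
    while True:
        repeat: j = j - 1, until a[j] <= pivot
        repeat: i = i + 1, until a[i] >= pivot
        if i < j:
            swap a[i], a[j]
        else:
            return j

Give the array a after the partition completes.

[6,3,3,6,3,3,6,6,6,6,6]

pivot=6
j stops at 10 (6), i stops at 0 (6); swap ⇒ [6,3,6,6,3,3,6,6,6,3,6]
j stops at 9 (3), i stops at 2 (6); swap ⇒ [6,3,3,6,3,3,6,6,6,6,6]
j stops at 8 (6), i stops at 3 (6); swap ⇒ [6,3,3,6,3,3,6,6,6,6,6]
j stops at 7 (6), i stops at 6 (6); swap ⇒ [6,3,3,6,3,3,6,6,6,6,6]
j stops at 6, i stops at 7; i≥j ⇒ return 6. a=[6,3,3,6,3,3,6,6,6,6,6]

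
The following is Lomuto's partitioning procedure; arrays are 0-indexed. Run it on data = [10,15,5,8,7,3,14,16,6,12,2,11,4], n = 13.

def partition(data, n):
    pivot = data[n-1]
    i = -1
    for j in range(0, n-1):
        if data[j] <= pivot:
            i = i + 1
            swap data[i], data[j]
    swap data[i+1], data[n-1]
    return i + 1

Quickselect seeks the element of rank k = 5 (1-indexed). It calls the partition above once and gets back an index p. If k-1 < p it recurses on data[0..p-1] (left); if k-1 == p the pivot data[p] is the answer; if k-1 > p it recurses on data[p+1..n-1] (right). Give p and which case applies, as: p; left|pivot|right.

2; right

pivot=4, i=-1
j=0: 10>4, skip
j=1: 15>4, skip
j=2: 5>4, skip
j=3: 8>4, skip
j=4: 7>4, skip
j=5: 3≤4, i=0, swap(0,5) ⇒ [3,15,5,8,7,10,14,16,6,12,2,11,4]
j=6: 14>4, skip
j=7: 16>4, skip
j=8: 6>4, skip
j=9: 12>4, skip
j=10: 2≤4, i=1, swap(1,10) ⇒ [3,2,5,8,7,10,14,16,6,12,15,11,4]
j=11: 11>4, skip
swap(2,12) ⇒ [3,2,4,8,7,10,14,16,6,12,15,11,5]; return 2
p = 2; k-1 = 4 > 2 ⇒ right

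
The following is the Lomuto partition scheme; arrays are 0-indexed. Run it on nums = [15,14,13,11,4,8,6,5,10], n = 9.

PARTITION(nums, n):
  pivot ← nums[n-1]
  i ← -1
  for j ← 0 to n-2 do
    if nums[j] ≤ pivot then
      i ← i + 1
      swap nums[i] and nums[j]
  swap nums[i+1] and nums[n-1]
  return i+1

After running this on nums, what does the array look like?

[4,8,6,5,10,14,13,11,15]

pivot=10, i=-1
j=0: 15>10, skip
j=1: 14>10, skip
j=2: 13>10, skip
j=3: 11>10, skip
j=4: 4≤10, i=0, swap(0,4) ⇒ [4,14,13,11,15,8,6,5,10]
j=5: 8≤10, i=1, swap(1,5) ⇒ [4,8,13,11,15,14,6,5,10]
j=6: 6≤10, i=2, swap(2,6) ⇒ [4,8,6,11,15,14,13,5,10]
j=7: 5≤10, i=3, swap(3,7) ⇒ [4,8,6,5,15,14,13,11,10]
swap(4,8) ⇒ [4,8,6,5,10,14,13,11,15]; return 4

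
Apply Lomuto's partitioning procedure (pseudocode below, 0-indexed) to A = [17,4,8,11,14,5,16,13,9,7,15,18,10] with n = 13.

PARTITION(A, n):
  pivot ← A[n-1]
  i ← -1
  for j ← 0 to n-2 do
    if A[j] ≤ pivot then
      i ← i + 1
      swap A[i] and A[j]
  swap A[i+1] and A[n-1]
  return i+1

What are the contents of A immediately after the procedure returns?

pivot=10, i=-1
j=0: 17>10, skip
j=1: 4≤10, i=0, swap(0,1) ⇒ [4,17,8,11,14,5,16,13,9,7,15,18,10]
j=2: 8≤10, i=1, swap(1,2) ⇒ [4,8,17,11,14,5,16,13,9,7,15,18,10]
j=3: 11>10, skip
j=4: 14>10, skip
j=5: 5≤10, i=2, swap(2,5) ⇒ [4,8,5,11,14,17,16,13,9,7,15,18,10]
j=6: 16>10, skip
j=7: 13>10, skip
j=8: 9≤10, i=3, swap(3,8) ⇒ [4,8,5,9,14,17,16,13,11,7,15,18,10]
j=9: 7≤10, i=4, swap(4,9) ⇒ [4,8,5,9,7,17,16,13,11,14,15,18,10]
j=10: 15>10, skip
j=11: 18>10, skip
swap(5,12) ⇒ [4,8,5,9,7,10,16,13,11,14,15,18,17]; return 5

[4,8,5,9,7,10,16,13,11,14,15,18,17]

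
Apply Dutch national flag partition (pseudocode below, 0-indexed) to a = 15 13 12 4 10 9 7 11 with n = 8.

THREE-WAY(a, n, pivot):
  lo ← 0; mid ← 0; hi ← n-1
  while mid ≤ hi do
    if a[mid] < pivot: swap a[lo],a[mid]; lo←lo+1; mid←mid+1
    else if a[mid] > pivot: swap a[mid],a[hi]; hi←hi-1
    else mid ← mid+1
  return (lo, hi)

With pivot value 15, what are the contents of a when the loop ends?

pivot = 15; lo=0, mid=0, hi=7
a[mid]=15=15: mid=1
a[mid]=13<15: swap a[0],a[1]; lo=1,mid=2 → 13 15 12 4 10 9 7 11
a[mid]=12<15: swap a[1],a[2]; lo=2,mid=3 → 13 12 15 4 10 9 7 11
a[mid]=4<15: swap a[2],a[3]; lo=3,mid=4 → 13 12 4 15 10 9 7 11
a[mid]=10<15: swap a[3],a[4]; lo=4,mid=5 → 13 12 4 10 15 9 7 11
a[mid]=9<15: swap a[4],a[5]; lo=5,mid=6 → 13 12 4 10 9 15 7 11
a[mid]=7<15: swap a[5],a[6]; lo=6,mid=7 → 13 12 4 10 9 7 15 11
a[mid]=11<15: swap a[6],a[7]; lo=7,mid=8 → 13 12 4 10 9 7 11 15
end: lo=7, hi=7; a = 13 12 4 10 9 7 11 15

13 12 4 10 9 7 11 15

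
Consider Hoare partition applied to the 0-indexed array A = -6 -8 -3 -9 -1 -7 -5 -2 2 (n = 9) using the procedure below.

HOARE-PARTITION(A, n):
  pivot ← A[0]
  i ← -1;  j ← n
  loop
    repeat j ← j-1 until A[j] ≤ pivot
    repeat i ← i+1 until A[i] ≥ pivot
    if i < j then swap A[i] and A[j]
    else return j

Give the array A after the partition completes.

pivot = A[0] = -6; i = -1, j = 9
j→5 (A[5]=-7≤-6), i→0 (A[0]=-6≥-6); i<j, swap → -7 -8 -3 -9 -1 -6 -5 -2 2
j→3 (A[3]=-9≤-6), i→2 (A[2]=-3≥-6); i<j, swap → -7 -8 -9 -3 -1 -6 -5 -2 2
j→2, i→3; i≥j, return j=2. A = -7 -8 -9 -3 -1 -6 -5 -2 2

-7 -8 -9 -3 -1 -6 -5 -2 2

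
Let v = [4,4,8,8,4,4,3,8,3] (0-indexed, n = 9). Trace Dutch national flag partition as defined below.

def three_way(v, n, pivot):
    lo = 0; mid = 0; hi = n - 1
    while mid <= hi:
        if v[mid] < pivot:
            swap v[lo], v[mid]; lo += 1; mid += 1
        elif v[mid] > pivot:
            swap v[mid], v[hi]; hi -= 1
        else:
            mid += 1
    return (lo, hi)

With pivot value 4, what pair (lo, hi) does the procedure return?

(2, 5)

pivot = 4; lo=0, mid=0, hi=8
v[mid]=4=4: mid=1
v[mid]=4=4: mid=2
v[mid]=8>4: swap v[2],v[8]; hi=7 → [4,4,3,8,4,4,3,8,8]
v[mid]=3<4: swap v[0],v[2]; lo=1,mid=3 → [3,4,4,8,4,4,3,8,8]
v[mid]=8>4: swap v[3],v[7]; hi=6 → [3,4,4,8,4,4,3,8,8]
v[mid]=8>4: swap v[3],v[6]; hi=5 → [3,4,4,3,4,4,8,8,8]
v[mid]=3<4: swap v[1],v[3]; lo=2,mid=4 → [3,3,4,4,4,4,8,8,8]
v[mid]=4=4: mid=5
v[mid]=4=4: mid=6
end: lo=2, hi=5; v = [3,3,4,4,4,4,8,8,8]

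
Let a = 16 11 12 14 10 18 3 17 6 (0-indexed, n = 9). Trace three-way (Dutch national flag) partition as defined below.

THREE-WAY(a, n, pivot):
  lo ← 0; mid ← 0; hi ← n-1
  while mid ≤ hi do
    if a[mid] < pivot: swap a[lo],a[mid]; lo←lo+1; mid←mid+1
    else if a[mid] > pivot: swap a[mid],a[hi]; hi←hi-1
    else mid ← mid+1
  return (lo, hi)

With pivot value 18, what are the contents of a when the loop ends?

16 11 12 14 10 3 17 6 18

lo=0 mid=0 hi=8
16<18: swap(0,0), lo=1 mid=1 ⇒ 16 11 12 14 10 18 3 17 6
11<18: swap(1,1), lo=2 mid=2 ⇒ 16 11 12 14 10 18 3 17 6
12<18: swap(2,2), lo=3 mid=3 ⇒ 16 11 12 14 10 18 3 17 6
14<18: swap(3,3), lo=4 mid=4 ⇒ 16 11 12 14 10 18 3 17 6
10<18: swap(4,4), lo=5 mid=5 ⇒ 16 11 12 14 10 18 3 17 6
18=18: mid=6
3<18: swap(5,6), lo=6 mid=7 ⇒ 16 11 12 14 10 3 18 17 6
17<18: swap(6,7), lo=7 mid=8 ⇒ 16 11 12 14 10 3 17 18 6
6<18: swap(7,8), lo=8 mid=9 ⇒ 16 11 12 14 10 3 17 6 18
done. lo=8 hi=8; a=16 11 12 14 10 3 17 6 18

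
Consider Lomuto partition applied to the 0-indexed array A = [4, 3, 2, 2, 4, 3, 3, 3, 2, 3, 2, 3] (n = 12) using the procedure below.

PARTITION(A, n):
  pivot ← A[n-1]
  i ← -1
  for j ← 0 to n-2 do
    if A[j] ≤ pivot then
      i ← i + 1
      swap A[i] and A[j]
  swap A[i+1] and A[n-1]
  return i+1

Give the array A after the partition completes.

[3, 2, 2, 3, 3, 3, 2, 3, 2, 3, 4, 4]

pivot = A[11] = 3; i = -1
j=0: A[0]=4 > 3 → no swap
j=1: A[1]=3 ≤ 3 → i=0, swap A[0],A[1] → [3, 4, 2, 2, 4, 3, 3, 3, 2, 3, 2, 3]
j=2: A[2]=2 ≤ 3 → i=1, swap A[1],A[2] → [3, 2, 4, 2, 4, 3, 3, 3, 2, 3, 2, 3]
j=3: A[3]=2 ≤ 3 → i=2, swap A[2],A[3] → [3, 2, 2, 4, 4, 3, 3, 3, 2, 3, 2, 3]
j=4: A[4]=4 > 3 → no swap
j=5: A[5]=3 ≤ 3 → i=3, swap A[3],A[5] → [3, 2, 2, 3, 4, 4, 3, 3, 2, 3, 2, 3]
j=6: A[6]=3 ≤ 3 → i=4, swap A[4],A[6] → [3, 2, 2, 3, 3, 4, 4, 3, 2, 3, 2, 3]
j=7: A[7]=3 ≤ 3 → i=5, swap A[5],A[7] → [3, 2, 2, 3, 3, 3, 4, 4, 2, 3, 2, 3]
j=8: A[8]=2 ≤ 3 → i=6, swap A[6],A[8] → [3, 2, 2, 3, 3, 3, 2, 4, 4, 3, 2, 3]
j=9: A[9]=3 ≤ 3 → i=7, swap A[7],A[9] → [3, 2, 2, 3, 3, 3, 2, 3, 4, 4, 2, 3]
j=10: A[10]=2 ≤ 3 → i=8, swap A[8],A[10] → [3, 2, 2, 3, 3, 3, 2, 3, 2, 4, 4, 3]
final swap A[9],A[11] → [3, 2, 2, 3, 3, 3, 2, 3, 2, 3, 4, 4]; return 9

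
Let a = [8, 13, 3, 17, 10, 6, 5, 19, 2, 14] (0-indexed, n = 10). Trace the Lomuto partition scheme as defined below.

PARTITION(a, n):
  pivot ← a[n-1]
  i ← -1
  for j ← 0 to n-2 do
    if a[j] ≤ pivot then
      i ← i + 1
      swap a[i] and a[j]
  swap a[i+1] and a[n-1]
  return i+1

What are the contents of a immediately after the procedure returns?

pivot=14, i=-1
j=0: 8≤14, i=0, swap(0,0) ⇒ [8, 13, 3, 17, 10, 6, 5, 19, 2, 14]
j=1: 13≤14, i=1, swap(1,1) ⇒ [8, 13, 3, 17, 10, 6, 5, 19, 2, 14]
j=2: 3≤14, i=2, swap(2,2) ⇒ [8, 13, 3, 17, 10, 6, 5, 19, 2, 14]
j=3: 17>14, skip
j=4: 10≤14, i=3, swap(3,4) ⇒ [8, 13, 3, 10, 17, 6, 5, 19, 2, 14]
j=5: 6≤14, i=4, swap(4,5) ⇒ [8, 13, 3, 10, 6, 17, 5, 19, 2, 14]
j=6: 5≤14, i=5, swap(5,6) ⇒ [8, 13, 3, 10, 6, 5, 17, 19, 2, 14]
j=7: 19>14, skip
j=8: 2≤14, i=6, swap(6,8) ⇒ [8, 13, 3, 10, 6, 5, 2, 19, 17, 14]
swap(7,9) ⇒ [8, 13, 3, 10, 6, 5, 2, 14, 17, 19]; return 7

[8, 13, 3, 10, 6, 5, 2, 14, 17, 19]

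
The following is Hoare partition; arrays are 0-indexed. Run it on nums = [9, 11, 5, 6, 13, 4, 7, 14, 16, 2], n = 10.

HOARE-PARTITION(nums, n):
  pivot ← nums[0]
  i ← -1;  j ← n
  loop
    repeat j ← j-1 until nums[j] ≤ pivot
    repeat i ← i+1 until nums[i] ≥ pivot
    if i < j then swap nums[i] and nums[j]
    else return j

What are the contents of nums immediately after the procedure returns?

[2, 7, 5, 6, 4, 13, 11, 14, 16, 9]

pivot=9
j stops at 9 (2), i stops at 0 (9); swap ⇒ [2, 11, 5, 6, 13, 4, 7, 14, 16, 9]
j stops at 6 (7), i stops at 1 (11); swap ⇒ [2, 7, 5, 6, 13, 4, 11, 14, 16, 9]
j stops at 5 (4), i stops at 4 (13); swap ⇒ [2, 7, 5, 6, 4, 13, 11, 14, 16, 9]
j stops at 4, i stops at 5; i≥j ⇒ return 4. nums=[2, 7, 5, 6, 4, 13, 11, 14, 16, 9]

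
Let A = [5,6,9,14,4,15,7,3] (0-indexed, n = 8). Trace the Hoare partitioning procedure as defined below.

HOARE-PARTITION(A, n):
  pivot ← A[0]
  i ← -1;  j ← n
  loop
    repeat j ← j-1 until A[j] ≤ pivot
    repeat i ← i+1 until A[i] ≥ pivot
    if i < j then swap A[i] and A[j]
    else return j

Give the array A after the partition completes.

[3,4,9,14,6,15,7,5]

pivot = A[0] = 5; i = -1, j = 8
j→7 (A[7]=3≤5), i→0 (A[0]=5≥5); i<j, swap → [3,6,9,14,4,15,7,5]
j→4 (A[4]=4≤5), i→1 (A[1]=6≥5); i<j, swap → [3,4,9,14,6,15,7,5]
j→1, i→2; i≥j, return j=1. A = [3,4,9,14,6,15,7,5]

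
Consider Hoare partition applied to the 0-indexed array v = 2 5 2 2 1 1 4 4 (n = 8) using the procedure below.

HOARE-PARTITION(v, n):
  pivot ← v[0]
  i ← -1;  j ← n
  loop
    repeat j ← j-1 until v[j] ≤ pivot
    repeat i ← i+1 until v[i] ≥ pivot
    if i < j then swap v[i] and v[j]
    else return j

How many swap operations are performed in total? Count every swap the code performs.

pivot=2
j stops at 5 (1), i stops at 0 (2); swap ⇒ 1 5 2 2 1 2 4 4
j stops at 4 (1), i stops at 1 (5); swap ⇒ 1 1 2 2 5 2 4 4
j stops at 3 (2), i stops at 2 (2); swap ⇒ 1 1 2 2 5 2 4 4
j stops at 2, i stops at 3; i≥j ⇒ return 2. v=1 1 2 2 5 2 4 4

3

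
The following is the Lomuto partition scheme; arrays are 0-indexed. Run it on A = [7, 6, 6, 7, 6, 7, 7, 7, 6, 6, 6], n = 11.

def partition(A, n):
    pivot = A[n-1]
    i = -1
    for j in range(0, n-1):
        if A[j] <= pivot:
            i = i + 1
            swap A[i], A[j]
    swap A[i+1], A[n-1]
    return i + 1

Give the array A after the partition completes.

[6, 6, 6, 6, 6, 6, 7, 7, 7, 7, 7]

pivot = A[10] = 6; i = -1
j=0: A[0]=7 > 6 → no swap
j=1: A[1]=6 ≤ 6 → i=0, swap A[0],A[1] → [6, 7, 6, 7, 6, 7, 7, 7, 6, 6, 6]
j=2: A[2]=6 ≤ 6 → i=1, swap A[1],A[2] → [6, 6, 7, 7, 6, 7, 7, 7, 6, 6, 6]
j=3: A[3]=7 > 6 → no swap
j=4: A[4]=6 ≤ 6 → i=2, swap A[2],A[4] → [6, 6, 6, 7, 7, 7, 7, 7, 6, 6, 6]
j=5: A[5]=7 > 6 → no swap
j=6: A[6]=7 > 6 → no swap
j=7: A[7]=7 > 6 → no swap
j=8: A[8]=6 ≤ 6 → i=3, swap A[3],A[8] → [6, 6, 6, 6, 7, 7, 7, 7, 7, 6, 6]
j=9: A[9]=6 ≤ 6 → i=4, swap A[4],A[9] → [6, 6, 6, 6, 6, 7, 7, 7, 7, 7, 6]
final swap A[5],A[10] → [6, 6, 6, 6, 6, 6, 7, 7, 7, 7, 7]; return 5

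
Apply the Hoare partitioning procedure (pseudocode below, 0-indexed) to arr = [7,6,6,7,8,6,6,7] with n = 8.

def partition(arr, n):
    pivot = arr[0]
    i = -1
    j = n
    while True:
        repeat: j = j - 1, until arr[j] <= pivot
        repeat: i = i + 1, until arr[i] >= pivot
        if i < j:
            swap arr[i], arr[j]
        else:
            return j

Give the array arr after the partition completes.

[7,6,6,6,6,8,7,7]

pivot=7
j stops at 7 (7), i stops at 0 (7); swap ⇒ [7,6,6,7,8,6,6,7]
j stops at 6 (6), i stops at 3 (7); swap ⇒ [7,6,6,6,8,6,7,7]
j stops at 5 (6), i stops at 4 (8); swap ⇒ [7,6,6,6,6,8,7,7]
j stops at 4, i stops at 5; i≥j ⇒ return 4. arr=[7,6,6,6,6,8,7,7]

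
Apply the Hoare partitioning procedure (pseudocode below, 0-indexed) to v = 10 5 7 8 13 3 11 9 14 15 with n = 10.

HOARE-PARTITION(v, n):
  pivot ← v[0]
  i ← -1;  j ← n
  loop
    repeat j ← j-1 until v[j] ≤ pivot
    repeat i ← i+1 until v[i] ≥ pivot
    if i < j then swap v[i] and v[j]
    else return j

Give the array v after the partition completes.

9 5 7 8 3 13 11 10 14 15

pivot = v[0] = 10; i = -1, j = 10
j→7 (v[7]=9≤10), i→0 (v[0]=10≥10); i<j, swap → 9 5 7 8 13 3 11 10 14 15
j→5 (v[5]=3≤10), i→4 (v[4]=13≥10); i<j, swap → 9 5 7 8 3 13 11 10 14 15
j→4, i→5; i≥j, return j=4. v = 9 5 7 8 3 13 11 10 14 15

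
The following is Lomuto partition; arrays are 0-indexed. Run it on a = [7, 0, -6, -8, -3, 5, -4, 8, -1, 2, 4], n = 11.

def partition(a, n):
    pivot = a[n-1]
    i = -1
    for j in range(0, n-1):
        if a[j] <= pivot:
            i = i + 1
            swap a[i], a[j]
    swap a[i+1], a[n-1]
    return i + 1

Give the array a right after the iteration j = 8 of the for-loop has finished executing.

[0, -6, -8, -3, -4, -1, 7, 8, 5, 2, 4]

pivot = a[10] = 4; i = -1
j=0: a[0]=7 > 4 → no swap
j=1: a[1]=0 ≤ 4 → i=0, swap a[0],a[1] → [0, 7, -6, -8, -3, 5, -4, 8, -1, 2, 4]
j=2: a[2]=-6 ≤ 4 → i=1, swap a[1],a[2] → [0, -6, 7, -8, -3, 5, -4, 8, -1, 2, 4]
j=3: a[3]=-8 ≤ 4 → i=2, swap a[2],a[3] → [0, -6, -8, 7, -3, 5, -4, 8, -1, 2, 4]
j=4: a[4]=-3 ≤ 4 → i=3, swap a[3],a[4] → [0, -6, -8, -3, 7, 5, -4, 8, -1, 2, 4]
j=5: a[5]=5 > 4 → no swap
j=6: a[6]=-4 ≤ 4 → i=4, swap a[4],a[6] → [0, -6, -8, -3, -4, 5, 7, 8, -1, 2, 4]
j=7: a[7]=8 > 4 → no swap
j=8: a[8]=-1 ≤ 4 → i=5, swap a[5],a[8] → [0, -6, -8, -3, -4, -1, 7, 8, 5, 2, 4]
(after j=8) a = [0, -6, -8, -3, -4, -1, 7, 8, 5, 2, 4]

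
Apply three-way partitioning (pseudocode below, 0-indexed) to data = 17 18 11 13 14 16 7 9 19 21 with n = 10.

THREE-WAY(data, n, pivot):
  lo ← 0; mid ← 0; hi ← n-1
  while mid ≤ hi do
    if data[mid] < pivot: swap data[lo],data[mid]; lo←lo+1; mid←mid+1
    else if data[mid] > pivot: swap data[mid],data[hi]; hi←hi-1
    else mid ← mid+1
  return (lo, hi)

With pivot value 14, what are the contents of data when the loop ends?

9 7 11 13 14 16 18 19 21 17

lo=0 mid=0 hi=9
17>14: swap(0,9), hi=8 ⇒ 21 18 11 13 14 16 7 9 19 17
21>14: swap(0,8), hi=7 ⇒ 19 18 11 13 14 16 7 9 21 17
19>14: swap(0,7), hi=6 ⇒ 9 18 11 13 14 16 7 19 21 17
9<14: swap(0,0), lo=1 mid=1 ⇒ 9 18 11 13 14 16 7 19 21 17
18>14: swap(1,6), hi=5 ⇒ 9 7 11 13 14 16 18 19 21 17
7<14: swap(1,1), lo=2 mid=2 ⇒ 9 7 11 13 14 16 18 19 21 17
11<14: swap(2,2), lo=3 mid=3 ⇒ 9 7 11 13 14 16 18 19 21 17
13<14: swap(3,3), lo=4 mid=4 ⇒ 9 7 11 13 14 16 18 19 21 17
14=14: mid=5
16>14: swap(5,5), hi=4 ⇒ 9 7 11 13 14 16 18 19 21 17
done. lo=4 hi=4; data=9 7 11 13 14 16 18 19 21 17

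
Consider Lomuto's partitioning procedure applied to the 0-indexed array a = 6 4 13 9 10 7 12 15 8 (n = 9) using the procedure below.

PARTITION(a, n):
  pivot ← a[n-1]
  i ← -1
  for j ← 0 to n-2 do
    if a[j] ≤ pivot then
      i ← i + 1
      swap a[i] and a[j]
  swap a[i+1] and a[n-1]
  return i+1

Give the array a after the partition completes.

6 4 7 8 10 13 12 15 9

pivot=8, i=-1
j=0: 6≤8, i=0, swap(0,0) ⇒ 6 4 13 9 10 7 12 15 8
j=1: 4≤8, i=1, swap(1,1) ⇒ 6 4 13 9 10 7 12 15 8
j=2: 13>8, skip
j=3: 9>8, skip
j=4: 10>8, skip
j=5: 7≤8, i=2, swap(2,5) ⇒ 6 4 7 9 10 13 12 15 8
j=6: 12>8, skip
j=7: 15>8, skip
swap(3,8) ⇒ 6 4 7 8 10 13 12 15 9; return 3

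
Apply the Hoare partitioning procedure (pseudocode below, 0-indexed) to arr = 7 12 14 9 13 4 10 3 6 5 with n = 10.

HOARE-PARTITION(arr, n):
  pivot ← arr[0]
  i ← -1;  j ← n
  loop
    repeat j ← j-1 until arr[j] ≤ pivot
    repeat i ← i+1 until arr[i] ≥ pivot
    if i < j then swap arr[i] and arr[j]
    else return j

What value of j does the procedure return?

3

pivot=7
j stops at 9 (5), i stops at 0 (7); swap ⇒ 5 12 14 9 13 4 10 3 6 7
j stops at 8 (6), i stops at 1 (12); swap ⇒ 5 6 14 9 13 4 10 3 12 7
j stops at 7 (3), i stops at 2 (14); swap ⇒ 5 6 3 9 13 4 10 14 12 7
j stops at 5 (4), i stops at 3 (9); swap ⇒ 5 6 3 4 13 9 10 14 12 7
j stops at 3, i stops at 4; i≥j ⇒ return 3. arr=5 6 3 4 13 9 10 14 12 7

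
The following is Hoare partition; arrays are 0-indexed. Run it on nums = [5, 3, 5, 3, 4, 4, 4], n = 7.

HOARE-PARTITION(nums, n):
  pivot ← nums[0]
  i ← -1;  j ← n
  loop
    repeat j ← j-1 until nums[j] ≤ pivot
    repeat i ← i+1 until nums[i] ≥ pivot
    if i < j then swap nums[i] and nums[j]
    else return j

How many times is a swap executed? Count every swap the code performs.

pivot=5
j stops at 6 (4), i stops at 0 (5); swap ⇒ [4, 3, 5, 3, 4, 4, 5]
j stops at 5 (4), i stops at 2 (5); swap ⇒ [4, 3, 4, 3, 4, 5, 5]
j stops at 4, i stops at 5; i≥j ⇒ return 4. nums=[4, 3, 4, 3, 4, 5, 5]

2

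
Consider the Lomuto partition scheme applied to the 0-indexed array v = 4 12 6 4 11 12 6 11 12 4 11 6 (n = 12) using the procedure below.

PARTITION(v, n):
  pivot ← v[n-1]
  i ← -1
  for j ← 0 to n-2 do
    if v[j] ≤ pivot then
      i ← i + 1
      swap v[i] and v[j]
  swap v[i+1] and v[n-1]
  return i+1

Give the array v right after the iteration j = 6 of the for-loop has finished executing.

pivot = v[11] = 6; i = -1
j=0: v[0]=4 ≤ 6 → i=0, swap v[0],v[0] (no change) → 4 12 6 4 11 12 6 11 12 4 11 6
j=1: v[1]=12 > 6 → no swap
j=2: v[2]=6 ≤ 6 → i=1, swap v[1],v[2] → 4 6 12 4 11 12 6 11 12 4 11 6
j=3: v[3]=4 ≤ 6 → i=2, swap v[2],v[3] → 4 6 4 12 11 12 6 11 12 4 11 6
j=4: v[4]=11 > 6 → no swap
j=5: v[5]=12 > 6 → no swap
j=6: v[6]=6 ≤ 6 → i=3, swap v[3],v[6] → 4 6 4 6 11 12 12 11 12 4 11 6
(after j=6) v = 4 6 4 6 11 12 12 11 12 4 11 6

4 6 4 6 11 12 12 11 12 4 11 6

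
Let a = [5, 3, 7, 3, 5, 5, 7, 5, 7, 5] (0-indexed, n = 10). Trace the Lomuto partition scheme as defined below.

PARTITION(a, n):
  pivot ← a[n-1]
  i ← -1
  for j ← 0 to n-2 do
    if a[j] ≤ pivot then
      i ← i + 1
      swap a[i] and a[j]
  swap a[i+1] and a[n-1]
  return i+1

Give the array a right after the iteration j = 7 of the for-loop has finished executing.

pivot = a[9] = 5; i = -1
j=0: a[0]=5 ≤ 5 → i=0, swap a[0],a[0] (no change) → [5, 3, 7, 3, 5, 5, 7, 5, 7, 5]
j=1: a[1]=3 ≤ 5 → i=1, swap a[1],a[1] (no change) → [5, 3, 7, 3, 5, 5, 7, 5, 7, 5]
j=2: a[2]=7 > 5 → no swap
j=3: a[3]=3 ≤ 5 → i=2, swap a[2],a[3] → [5, 3, 3, 7, 5, 5, 7, 5, 7, 5]
j=4: a[4]=5 ≤ 5 → i=3, swap a[3],a[4] → [5, 3, 3, 5, 7, 5, 7, 5, 7, 5]
j=5: a[5]=5 ≤ 5 → i=4, swap a[4],a[5] → [5, 3, 3, 5, 5, 7, 7, 5, 7, 5]
j=6: a[6]=7 > 5 → no swap
j=7: a[7]=5 ≤ 5 → i=5, swap a[5],a[7] → [5, 3, 3, 5, 5, 5, 7, 7, 7, 5]
(after j=7) a = [5, 3, 3, 5, 5, 5, 7, 7, 7, 5]

[5, 3, 3, 5, 5, 5, 7, 7, 7, 5]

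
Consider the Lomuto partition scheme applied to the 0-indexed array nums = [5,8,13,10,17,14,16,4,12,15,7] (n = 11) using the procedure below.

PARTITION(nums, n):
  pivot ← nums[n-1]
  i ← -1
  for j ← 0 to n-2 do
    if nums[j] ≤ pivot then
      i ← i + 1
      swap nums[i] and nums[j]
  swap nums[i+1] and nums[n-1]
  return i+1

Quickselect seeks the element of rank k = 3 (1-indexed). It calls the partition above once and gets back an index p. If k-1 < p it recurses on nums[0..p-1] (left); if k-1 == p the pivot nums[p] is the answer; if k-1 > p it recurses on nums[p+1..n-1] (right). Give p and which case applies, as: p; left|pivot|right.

2; pivot

pivot=7, i=-1
j=0: 5≤7, i=0, swap(0,0) ⇒ [5,8,13,10,17,14,16,4,12,15,7]
j=1: 8>7, skip
j=2: 13>7, skip
j=3: 10>7, skip
j=4: 17>7, skip
j=5: 14>7, skip
j=6: 16>7, skip
j=7: 4≤7, i=1, swap(1,7) ⇒ [5,4,13,10,17,14,16,8,12,15,7]
j=8: 12>7, skip
j=9: 15>7, skip
swap(2,10) ⇒ [5,4,7,10,17,14,16,8,12,15,13]; return 2
p = 2; k-1 = 2 == 2 ⇒ pivot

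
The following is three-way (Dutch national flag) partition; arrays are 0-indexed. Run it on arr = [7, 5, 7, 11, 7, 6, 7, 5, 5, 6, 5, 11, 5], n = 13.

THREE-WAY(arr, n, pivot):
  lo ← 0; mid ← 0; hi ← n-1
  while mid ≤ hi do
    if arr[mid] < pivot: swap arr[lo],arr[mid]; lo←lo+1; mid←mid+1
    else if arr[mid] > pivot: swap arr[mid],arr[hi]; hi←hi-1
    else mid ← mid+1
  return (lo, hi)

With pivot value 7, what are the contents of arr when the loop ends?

lo=0 mid=0 hi=12
7=7: mid=1
5<7: swap(0,1), lo=1 mid=2 ⇒ [5, 7, 7, 11, 7, 6, 7, 5, 5, 6, 5, 11, 5]
7=7: mid=3
11>7: swap(3,12), hi=11 ⇒ [5, 7, 7, 5, 7, 6, 7, 5, 5, 6, 5, 11, 11]
5<7: swap(1,3), lo=2 mid=4 ⇒ [5, 5, 7, 7, 7, 6, 7, 5, 5, 6, 5, 11, 11]
7=7: mid=5
6<7: swap(2,5), lo=3 mid=6 ⇒ [5, 5, 6, 7, 7, 7, 7, 5, 5, 6, 5, 11, 11]
7=7: mid=7
5<7: swap(3,7), lo=4 mid=8 ⇒ [5, 5, 6, 5, 7, 7, 7, 7, 5, 6, 5, 11, 11]
5<7: swap(4,8), lo=5 mid=9 ⇒ [5, 5, 6, 5, 5, 7, 7, 7, 7, 6, 5, 11, 11]
6<7: swap(5,9), lo=6 mid=10 ⇒ [5, 5, 6, 5, 5, 6, 7, 7, 7, 7, 5, 11, 11]
5<7: swap(6,10), lo=7 mid=11 ⇒ [5, 5, 6, 5, 5, 6, 5, 7, 7, 7, 7, 11, 11]
11>7: swap(11,11), hi=10 ⇒ [5, 5, 6, 5, 5, 6, 5, 7, 7, 7, 7, 11, 11]
done. lo=7 hi=10; arr=[5, 5, 6, 5, 5, 6, 5, 7, 7, 7, 7, 11, 11]

[5, 5, 6, 5, 5, 6, 5, 7, 7, 7, 7, 11, 11]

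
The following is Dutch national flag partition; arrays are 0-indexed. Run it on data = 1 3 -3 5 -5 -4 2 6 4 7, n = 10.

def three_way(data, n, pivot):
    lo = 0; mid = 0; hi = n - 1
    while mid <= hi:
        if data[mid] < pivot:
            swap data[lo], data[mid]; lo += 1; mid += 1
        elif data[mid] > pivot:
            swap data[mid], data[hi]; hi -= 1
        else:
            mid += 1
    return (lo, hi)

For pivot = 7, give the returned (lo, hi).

pivot = 7; lo=0, mid=0, hi=9
data[mid]=1<7: swap data[0],data[0]; lo=1,mid=1 → 1 3 -3 5 -5 -4 2 6 4 7
data[mid]=3<7: swap data[1],data[1]; lo=2,mid=2 → 1 3 -3 5 -5 -4 2 6 4 7
data[mid]=-3<7: swap data[2],data[2]; lo=3,mid=3 → 1 3 -3 5 -5 -4 2 6 4 7
data[mid]=5<7: swap data[3],data[3]; lo=4,mid=4 → 1 3 -3 5 -5 -4 2 6 4 7
data[mid]=-5<7: swap data[4],data[4]; lo=5,mid=5 → 1 3 -3 5 -5 -4 2 6 4 7
data[mid]=-4<7: swap data[5],data[5]; lo=6,mid=6 → 1 3 -3 5 -5 -4 2 6 4 7
data[mid]=2<7: swap data[6],data[6]; lo=7,mid=7 → 1 3 -3 5 -5 -4 2 6 4 7
data[mid]=6<7: swap data[7],data[7]; lo=8,mid=8 → 1 3 -3 5 -5 -4 2 6 4 7
data[mid]=4<7: swap data[8],data[8]; lo=9,mid=9 → 1 3 -3 5 -5 -4 2 6 4 7
data[mid]=7=7: mid=10
end: lo=9, hi=9; data = 1 3 -3 5 -5 -4 2 6 4 7

(9, 9)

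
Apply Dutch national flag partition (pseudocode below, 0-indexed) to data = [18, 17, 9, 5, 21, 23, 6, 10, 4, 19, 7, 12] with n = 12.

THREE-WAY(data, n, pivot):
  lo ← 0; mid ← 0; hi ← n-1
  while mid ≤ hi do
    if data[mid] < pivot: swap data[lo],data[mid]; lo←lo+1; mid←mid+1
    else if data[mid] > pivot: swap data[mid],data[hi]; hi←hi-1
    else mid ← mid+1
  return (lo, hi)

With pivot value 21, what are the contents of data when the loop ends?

pivot = 21; lo=0, mid=0, hi=11
data[mid]=18<21: swap data[0],data[0]; lo=1,mid=1 → [18, 17, 9, 5, 21, 23, 6, 10, 4, 19, 7, 12]
data[mid]=17<21: swap data[1],data[1]; lo=2,mid=2 → [18, 17, 9, 5, 21, 23, 6, 10, 4, 19, 7, 12]
data[mid]=9<21: swap data[2],data[2]; lo=3,mid=3 → [18, 17, 9, 5, 21, 23, 6, 10, 4, 19, 7, 12]
data[mid]=5<21: swap data[3],data[3]; lo=4,mid=4 → [18, 17, 9, 5, 21, 23, 6, 10, 4, 19, 7, 12]
data[mid]=21=21: mid=5
data[mid]=23>21: swap data[5],data[11]; hi=10 → [18, 17, 9, 5, 21, 12, 6, 10, 4, 19, 7, 23]
data[mid]=12<21: swap data[4],data[5]; lo=5,mid=6 → [18, 17, 9, 5, 12, 21, 6, 10, 4, 19, 7, 23]
data[mid]=6<21: swap data[5],data[6]; lo=6,mid=7 → [18, 17, 9, 5, 12, 6, 21, 10, 4, 19, 7, 23]
data[mid]=10<21: swap data[6],data[7]; lo=7,mid=8 → [18, 17, 9, 5, 12, 6, 10, 21, 4, 19, 7, 23]
data[mid]=4<21: swap data[7],data[8]; lo=8,mid=9 → [18, 17, 9, 5, 12, 6, 10, 4, 21, 19, 7, 23]
data[mid]=19<21: swap data[8],data[9]; lo=9,mid=10 → [18, 17, 9, 5, 12, 6, 10, 4, 19, 21, 7, 23]
data[mid]=7<21: swap data[9],data[10]; lo=10,mid=11 → [18, 17, 9, 5, 12, 6, 10, 4, 19, 7, 21, 23]
end: lo=10, hi=10; data = [18, 17, 9, 5, 12, 6, 10, 4, 19, 7, 21, 23]

[18, 17, 9, 5, 12, 6, 10, 4, 19, 7, 21, 23]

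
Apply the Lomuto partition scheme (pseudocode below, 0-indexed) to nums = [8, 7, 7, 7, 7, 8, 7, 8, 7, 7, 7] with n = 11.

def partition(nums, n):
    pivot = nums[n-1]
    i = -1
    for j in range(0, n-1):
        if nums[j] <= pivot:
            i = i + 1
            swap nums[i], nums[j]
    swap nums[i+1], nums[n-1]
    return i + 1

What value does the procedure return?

7

pivot = nums[10] = 7; i = -1
j=0: nums[0]=8 > 7 → no swap
j=1: nums[1]=7 ≤ 7 → i=0, swap nums[0],nums[1] → [7, 8, 7, 7, 7, 8, 7, 8, 7, 7, 7]
j=2: nums[2]=7 ≤ 7 → i=1, swap nums[1],nums[2] → [7, 7, 8, 7, 7, 8, 7, 8, 7, 7, 7]
j=3: nums[3]=7 ≤ 7 → i=2, swap nums[2],nums[3] → [7, 7, 7, 8, 7, 8, 7, 8, 7, 7, 7]
j=4: nums[4]=7 ≤ 7 → i=3, swap nums[3],nums[4] → [7, 7, 7, 7, 8, 8, 7, 8, 7, 7, 7]
j=5: nums[5]=8 > 7 → no swap
j=6: nums[6]=7 ≤ 7 → i=4, swap nums[4],nums[6] → [7, 7, 7, 7, 7, 8, 8, 8, 7, 7, 7]
j=7: nums[7]=8 > 7 → no swap
j=8: nums[8]=7 ≤ 7 → i=5, swap nums[5],nums[8] → [7, 7, 7, 7, 7, 7, 8, 8, 8, 7, 7]
j=9: nums[9]=7 ≤ 7 → i=6, swap nums[6],nums[9] → [7, 7, 7, 7, 7, 7, 7, 8, 8, 8, 7]
final swap nums[7],nums[10] → [7, 7, 7, 7, 7, 7, 7, 7, 8, 8, 8]; return 7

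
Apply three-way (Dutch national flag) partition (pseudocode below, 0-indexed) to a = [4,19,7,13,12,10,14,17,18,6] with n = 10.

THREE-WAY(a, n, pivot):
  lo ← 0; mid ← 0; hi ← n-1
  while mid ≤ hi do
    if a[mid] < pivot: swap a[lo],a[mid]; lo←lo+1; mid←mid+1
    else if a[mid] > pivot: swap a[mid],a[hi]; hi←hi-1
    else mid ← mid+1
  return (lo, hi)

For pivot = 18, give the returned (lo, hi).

pivot = 18; lo=0, mid=0, hi=9
a[mid]=4<18: swap a[0],a[0]; lo=1,mid=1 → [4,19,7,13,12,10,14,17,18,6]
a[mid]=19>18: swap a[1],a[9]; hi=8 → [4,6,7,13,12,10,14,17,18,19]
a[mid]=6<18: swap a[1],a[1]; lo=2,mid=2 → [4,6,7,13,12,10,14,17,18,19]
a[mid]=7<18: swap a[2],a[2]; lo=3,mid=3 → [4,6,7,13,12,10,14,17,18,19]
a[mid]=13<18: swap a[3],a[3]; lo=4,mid=4 → [4,6,7,13,12,10,14,17,18,19]
a[mid]=12<18: swap a[4],a[4]; lo=5,mid=5 → [4,6,7,13,12,10,14,17,18,19]
a[mid]=10<18: swap a[5],a[5]; lo=6,mid=6 → [4,6,7,13,12,10,14,17,18,19]
a[mid]=14<18: swap a[6],a[6]; lo=7,mid=7 → [4,6,7,13,12,10,14,17,18,19]
a[mid]=17<18: swap a[7],a[7]; lo=8,mid=8 → [4,6,7,13,12,10,14,17,18,19]
a[mid]=18=18: mid=9
end: lo=8, hi=8; a = [4,6,7,13,12,10,14,17,18,19]

(8, 8)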